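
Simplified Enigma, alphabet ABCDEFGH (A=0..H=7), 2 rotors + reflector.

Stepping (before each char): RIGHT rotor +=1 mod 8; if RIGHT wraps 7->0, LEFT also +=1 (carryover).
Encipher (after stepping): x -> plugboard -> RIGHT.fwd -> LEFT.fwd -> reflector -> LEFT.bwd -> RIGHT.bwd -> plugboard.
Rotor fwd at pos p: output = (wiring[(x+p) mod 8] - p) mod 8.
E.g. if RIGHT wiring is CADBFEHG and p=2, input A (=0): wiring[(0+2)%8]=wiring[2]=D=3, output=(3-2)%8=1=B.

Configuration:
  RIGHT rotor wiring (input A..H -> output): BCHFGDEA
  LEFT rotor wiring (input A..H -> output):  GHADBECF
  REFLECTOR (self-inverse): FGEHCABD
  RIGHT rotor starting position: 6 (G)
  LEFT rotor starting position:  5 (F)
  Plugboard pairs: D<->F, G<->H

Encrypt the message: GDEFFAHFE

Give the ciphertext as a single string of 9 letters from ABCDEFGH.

Answer: FCFDDEFHA

Derivation:
Char 1 ('G'): step: R->7, L=5; G->plug->H->R->F->L->D->refl->H->L'->A->R'->D->plug->F
Char 2 ('D'): step: R->0, L->6 (L advanced); D->plug->F->R->D->L->B->refl->G->L'->H->R'->C->plug->C
Char 3 ('E'): step: R->1, L=6; E->plug->E->R->C->L->A->refl->F->L'->F->R'->D->plug->F
Char 4 ('F'): step: R->2, L=6; F->plug->D->R->B->L->H->refl->D->L'->G->R'->F->plug->D
Char 5 ('F'): step: R->3, L=6; F->plug->D->R->B->L->H->refl->D->L'->G->R'->F->plug->D
Char 6 ('A'): step: R->4, L=6; A->plug->A->R->C->L->A->refl->F->L'->F->R'->E->plug->E
Char 7 ('H'): step: R->5, L=6; H->plug->G->R->A->L->E->refl->C->L'->E->R'->D->plug->F
Char 8 ('F'): step: R->6, L=6; F->plug->D->R->E->L->C->refl->E->L'->A->R'->G->plug->H
Char 9 ('E'): step: R->7, L=6; E->plug->E->R->G->L->D->refl->H->L'->B->R'->A->plug->A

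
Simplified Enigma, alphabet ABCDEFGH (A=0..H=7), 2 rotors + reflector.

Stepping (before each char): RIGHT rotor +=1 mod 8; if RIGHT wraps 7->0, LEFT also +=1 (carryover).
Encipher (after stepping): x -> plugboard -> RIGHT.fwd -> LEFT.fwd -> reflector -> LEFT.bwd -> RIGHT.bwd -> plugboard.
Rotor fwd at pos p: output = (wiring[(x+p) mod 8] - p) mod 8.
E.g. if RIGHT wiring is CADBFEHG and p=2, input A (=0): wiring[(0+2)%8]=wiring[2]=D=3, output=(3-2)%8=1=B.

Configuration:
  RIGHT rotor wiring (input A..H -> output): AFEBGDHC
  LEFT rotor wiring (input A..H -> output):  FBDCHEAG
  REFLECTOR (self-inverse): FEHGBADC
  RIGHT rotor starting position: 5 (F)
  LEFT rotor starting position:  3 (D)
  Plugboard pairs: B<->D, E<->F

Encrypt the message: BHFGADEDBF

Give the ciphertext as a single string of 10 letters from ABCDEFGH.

Answer: EBEBCAHGGG

Derivation:
Char 1 ('B'): step: R->6, L=3; B->plug->D->R->H->L->A->refl->F->L'->D->R'->F->plug->E
Char 2 ('H'): step: R->7, L=3; H->plug->H->R->A->L->H->refl->C->L'->F->R'->D->plug->B
Char 3 ('F'): step: R->0, L->4 (L advanced); F->plug->E->R->G->L->H->refl->C->L'->D->R'->F->plug->E
Char 4 ('G'): step: R->1, L=4; G->plug->G->R->B->L->A->refl->F->L'->F->R'->D->plug->B
Char 5 ('A'): step: R->2, L=4; A->plug->A->R->C->L->E->refl->B->L'->E->R'->C->plug->C
Char 6 ('D'): step: R->3, L=4; D->plug->B->R->D->L->C->refl->H->L'->G->R'->A->plug->A
Char 7 ('E'): step: R->4, L=4; E->plug->F->R->B->L->A->refl->F->L'->F->R'->H->plug->H
Char 8 ('D'): step: R->5, L=4; D->plug->B->R->C->L->E->refl->B->L'->E->R'->G->plug->G
Char 9 ('B'): step: R->6, L=4; B->plug->D->R->H->L->G->refl->D->L'->A->R'->G->plug->G
Char 10 ('F'): step: R->7, L=4; F->plug->E->R->C->L->E->refl->B->L'->E->R'->G->plug->G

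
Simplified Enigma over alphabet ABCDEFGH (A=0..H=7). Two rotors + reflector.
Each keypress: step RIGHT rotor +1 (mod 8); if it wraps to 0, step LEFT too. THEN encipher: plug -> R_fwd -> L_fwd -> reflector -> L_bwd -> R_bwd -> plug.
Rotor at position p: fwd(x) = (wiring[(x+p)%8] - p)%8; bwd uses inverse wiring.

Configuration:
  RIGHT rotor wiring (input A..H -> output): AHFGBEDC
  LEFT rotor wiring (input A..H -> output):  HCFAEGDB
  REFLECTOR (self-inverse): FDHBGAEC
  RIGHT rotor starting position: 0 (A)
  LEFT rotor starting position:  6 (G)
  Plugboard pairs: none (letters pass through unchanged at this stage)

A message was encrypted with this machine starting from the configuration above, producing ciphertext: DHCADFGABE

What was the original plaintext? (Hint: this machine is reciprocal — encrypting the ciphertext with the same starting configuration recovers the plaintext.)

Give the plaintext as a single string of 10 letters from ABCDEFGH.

Answer: HBHEBEHDFH

Derivation:
Char 1 ('D'): step: R->1, L=6; D->plug->D->R->A->L->F->refl->A->L'->H->R'->H->plug->H
Char 2 ('H'): step: R->2, L=6; H->plug->H->R->F->L->C->refl->H->L'->E->R'->B->plug->B
Char 3 ('C'): step: R->3, L=6; C->plug->C->R->B->L->D->refl->B->L'->C->R'->H->plug->H
Char 4 ('A'): step: R->4, L=6; A->plug->A->R->F->L->C->refl->H->L'->E->R'->E->plug->E
Char 5 ('D'): step: R->5, L=6; D->plug->D->R->D->L->E->refl->G->L'->G->R'->B->plug->B
Char 6 ('F'): step: R->6, L=6; F->plug->F->R->A->L->F->refl->A->L'->H->R'->E->plug->E
Char 7 ('G'): step: R->7, L=6; G->plug->G->R->F->L->C->refl->H->L'->E->R'->H->plug->H
Char 8 ('A'): step: R->0, L->7 (L advanced); A->plug->A->R->A->L->C->refl->H->L'->G->R'->D->plug->D
Char 9 ('B'): step: R->1, L=7; B->plug->B->R->E->L->B->refl->D->L'->C->R'->F->plug->F
Char 10 ('E'): step: R->2, L=7; E->plug->E->R->B->L->A->refl->F->L'->F->R'->H->plug->H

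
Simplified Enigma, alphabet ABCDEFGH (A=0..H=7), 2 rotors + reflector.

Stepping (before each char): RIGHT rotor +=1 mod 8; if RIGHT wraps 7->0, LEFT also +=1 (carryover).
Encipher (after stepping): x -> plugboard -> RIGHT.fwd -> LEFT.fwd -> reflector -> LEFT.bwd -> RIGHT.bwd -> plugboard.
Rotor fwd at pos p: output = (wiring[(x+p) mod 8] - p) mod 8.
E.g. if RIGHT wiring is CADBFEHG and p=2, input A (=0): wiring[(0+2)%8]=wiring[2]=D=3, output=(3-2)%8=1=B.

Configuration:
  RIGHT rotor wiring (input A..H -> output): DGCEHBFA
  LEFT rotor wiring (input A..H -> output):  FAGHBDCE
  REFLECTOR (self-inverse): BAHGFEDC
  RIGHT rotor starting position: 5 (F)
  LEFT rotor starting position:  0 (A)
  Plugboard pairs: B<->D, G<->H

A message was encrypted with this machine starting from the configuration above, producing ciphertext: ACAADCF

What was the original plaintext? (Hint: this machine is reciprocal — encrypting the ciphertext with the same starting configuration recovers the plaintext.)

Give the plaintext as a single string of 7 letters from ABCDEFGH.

Answer: BFHCFBH

Derivation:
Char 1 ('A'): step: R->6, L=0; A->plug->A->R->H->L->E->refl->F->L'->A->R'->D->plug->B
Char 2 ('C'): step: R->7, L=0; C->plug->C->R->H->L->E->refl->F->L'->A->R'->F->plug->F
Char 3 ('A'): step: R->0, L->1 (L advanced); A->plug->A->R->D->L->A->refl->B->L'->F->R'->G->plug->H
Char 4 ('A'): step: R->1, L=1; A->plug->A->R->F->L->B->refl->A->L'->D->R'->C->plug->C
Char 5 ('D'): step: R->2, L=1; D->plug->B->R->C->L->G->refl->D->L'->G->R'->F->plug->F
Char 6 ('C'): step: R->3, L=1; C->plug->C->R->G->L->D->refl->G->L'->C->R'->D->plug->B
Char 7 ('F'): step: R->4, L=1; F->plug->F->R->C->L->G->refl->D->L'->G->R'->G->plug->H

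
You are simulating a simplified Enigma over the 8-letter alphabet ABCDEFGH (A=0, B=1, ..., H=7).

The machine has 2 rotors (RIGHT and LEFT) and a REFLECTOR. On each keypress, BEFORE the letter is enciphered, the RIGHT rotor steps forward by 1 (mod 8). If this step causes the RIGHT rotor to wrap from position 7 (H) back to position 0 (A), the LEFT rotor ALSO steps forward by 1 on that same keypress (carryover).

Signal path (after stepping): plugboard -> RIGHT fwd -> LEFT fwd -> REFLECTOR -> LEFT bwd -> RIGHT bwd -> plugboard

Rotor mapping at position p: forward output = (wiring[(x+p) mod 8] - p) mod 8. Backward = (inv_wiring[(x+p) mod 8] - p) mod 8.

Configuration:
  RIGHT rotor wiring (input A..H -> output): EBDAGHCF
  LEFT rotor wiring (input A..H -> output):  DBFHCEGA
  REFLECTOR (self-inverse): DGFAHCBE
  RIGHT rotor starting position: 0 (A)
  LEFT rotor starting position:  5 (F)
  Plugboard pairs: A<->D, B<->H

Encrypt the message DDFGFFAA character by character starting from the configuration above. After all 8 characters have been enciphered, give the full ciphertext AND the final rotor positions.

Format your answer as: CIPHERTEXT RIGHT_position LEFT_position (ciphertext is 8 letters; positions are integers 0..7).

Char 1 ('D'): step: R->1, L=5; D->plug->A->R->A->L->H->refl->E->L'->E->R'->G->plug->G
Char 2 ('D'): step: R->2, L=5; D->plug->A->R->B->L->B->refl->G->L'->D->R'->F->plug->F
Char 3 ('F'): step: R->3, L=5; F->plug->F->R->B->L->B->refl->G->L'->D->R'->B->plug->H
Char 4 ('G'): step: R->4, L=5; G->plug->G->R->H->L->F->refl->C->L'->G->R'->C->plug->C
Char 5 ('F'): step: R->5, L=5; F->plug->F->R->G->L->C->refl->F->L'->H->R'->D->plug->A
Char 6 ('F'): step: R->6, L=5; F->plug->F->R->C->L->D->refl->A->L'->F->R'->E->plug->E
Char 7 ('A'): step: R->7, L=5; A->plug->D->R->E->L->E->refl->H->L'->A->R'->G->plug->G
Char 8 ('A'): step: R->0, L->6 (L advanced); A->plug->D->R->A->L->A->refl->D->L'->D->R'->C->plug->C
Final: ciphertext=GFHCAEGC, RIGHT=0, LEFT=6

Answer: GFHCAEGC 0 6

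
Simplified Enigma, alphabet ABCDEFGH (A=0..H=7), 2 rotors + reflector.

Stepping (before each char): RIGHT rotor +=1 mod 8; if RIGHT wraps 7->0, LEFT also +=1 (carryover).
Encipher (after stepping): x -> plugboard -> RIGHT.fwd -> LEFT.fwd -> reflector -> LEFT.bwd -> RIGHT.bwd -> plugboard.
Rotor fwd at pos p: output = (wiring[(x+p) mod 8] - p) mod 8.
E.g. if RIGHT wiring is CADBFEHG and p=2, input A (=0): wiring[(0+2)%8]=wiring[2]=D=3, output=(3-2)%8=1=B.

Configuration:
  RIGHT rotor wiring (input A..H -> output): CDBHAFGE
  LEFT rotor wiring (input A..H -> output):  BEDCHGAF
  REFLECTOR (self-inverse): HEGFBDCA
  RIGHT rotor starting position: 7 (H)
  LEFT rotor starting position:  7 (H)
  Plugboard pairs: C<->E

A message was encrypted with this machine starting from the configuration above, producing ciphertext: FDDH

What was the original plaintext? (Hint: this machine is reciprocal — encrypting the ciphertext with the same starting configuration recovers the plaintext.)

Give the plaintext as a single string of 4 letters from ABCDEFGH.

Answer: BABA

Derivation:
Char 1 ('F'): step: R->0, L->0 (L advanced); F->plug->F->R->F->L->G->refl->C->L'->D->R'->B->plug->B
Char 2 ('D'): step: R->1, L=0; D->plug->D->R->H->L->F->refl->D->L'->C->R'->A->plug->A
Char 3 ('D'): step: R->2, L=0; D->plug->D->R->D->L->C->refl->G->L'->F->R'->B->plug->B
Char 4 ('H'): step: R->3, L=0; H->plug->H->R->G->L->A->refl->H->L'->E->R'->A->plug->A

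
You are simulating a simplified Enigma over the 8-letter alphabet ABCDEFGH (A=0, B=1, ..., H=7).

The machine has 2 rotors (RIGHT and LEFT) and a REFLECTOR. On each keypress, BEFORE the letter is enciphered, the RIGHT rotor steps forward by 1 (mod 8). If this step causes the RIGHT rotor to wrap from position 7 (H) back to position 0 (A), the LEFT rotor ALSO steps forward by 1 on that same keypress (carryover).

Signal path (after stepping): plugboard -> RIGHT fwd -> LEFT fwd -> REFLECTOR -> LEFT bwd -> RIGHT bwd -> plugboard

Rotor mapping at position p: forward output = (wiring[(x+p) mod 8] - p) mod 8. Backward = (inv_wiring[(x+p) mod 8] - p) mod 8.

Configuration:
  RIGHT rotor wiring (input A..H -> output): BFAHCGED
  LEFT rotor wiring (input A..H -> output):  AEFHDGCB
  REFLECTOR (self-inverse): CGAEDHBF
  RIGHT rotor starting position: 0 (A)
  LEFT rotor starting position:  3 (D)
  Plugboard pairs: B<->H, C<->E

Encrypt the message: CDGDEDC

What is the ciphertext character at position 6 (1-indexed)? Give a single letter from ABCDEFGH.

Char 1 ('C'): step: R->1, L=3; C->plug->E->R->F->L->F->refl->H->L'->D->R'->F->plug->F
Char 2 ('D'): step: R->2, L=3; D->plug->D->R->E->L->G->refl->B->L'->G->R'->A->plug->A
Char 3 ('G'): step: R->3, L=3; G->plug->G->R->C->L->D->refl->E->L'->A->R'->E->plug->C
Char 4 ('D'): step: R->4, L=3; D->plug->D->R->H->L->C->refl->A->L'->B->R'->F->plug->F
Char 5 ('E'): step: R->5, L=3; E->plug->C->R->G->L->B->refl->G->L'->E->R'->D->plug->D
Char 6 ('D'): step: R->6, L=3; D->plug->D->R->H->L->C->refl->A->L'->B->R'->F->plug->F

F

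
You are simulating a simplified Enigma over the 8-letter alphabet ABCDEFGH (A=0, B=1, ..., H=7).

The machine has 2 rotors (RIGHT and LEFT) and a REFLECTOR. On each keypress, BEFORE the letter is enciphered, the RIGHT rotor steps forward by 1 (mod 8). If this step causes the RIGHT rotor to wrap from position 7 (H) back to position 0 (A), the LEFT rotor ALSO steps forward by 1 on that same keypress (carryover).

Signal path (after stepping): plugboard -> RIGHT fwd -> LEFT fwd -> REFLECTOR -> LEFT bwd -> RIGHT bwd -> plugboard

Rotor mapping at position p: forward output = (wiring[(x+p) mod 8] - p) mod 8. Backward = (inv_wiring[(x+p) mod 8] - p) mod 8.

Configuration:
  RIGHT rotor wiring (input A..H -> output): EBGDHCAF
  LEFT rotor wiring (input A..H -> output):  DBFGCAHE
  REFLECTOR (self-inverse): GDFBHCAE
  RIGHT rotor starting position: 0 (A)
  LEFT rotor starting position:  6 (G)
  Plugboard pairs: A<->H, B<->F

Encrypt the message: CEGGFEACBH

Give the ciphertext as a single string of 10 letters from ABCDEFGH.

Answer: BHFACDFAAF

Derivation:
Char 1 ('C'): step: R->1, L=6; C->plug->C->R->C->L->F->refl->C->L'->H->R'->F->plug->B
Char 2 ('E'): step: R->2, L=6; E->plug->E->R->G->L->E->refl->H->L'->E->R'->A->plug->H
Char 3 ('G'): step: R->3, L=6; G->plug->G->R->G->L->E->refl->H->L'->E->R'->B->plug->F
Char 4 ('G'): step: R->4, L=6; G->plug->G->R->C->L->F->refl->C->L'->H->R'->H->plug->A
Char 5 ('F'): step: R->5, L=6; F->plug->B->R->D->L->D->refl->B->L'->A->R'->C->plug->C
Char 6 ('E'): step: R->6, L=6; E->plug->E->R->A->L->B->refl->D->L'->D->R'->D->plug->D
Char 7 ('A'): step: R->7, L=6; A->plug->H->R->B->L->G->refl->A->L'->F->R'->B->plug->F
Char 8 ('C'): step: R->0, L->7 (L advanced); C->plug->C->R->G->L->B->refl->D->L'->F->R'->H->plug->A
Char 9 ('B'): step: R->1, L=7; B->plug->F->R->H->L->A->refl->G->L'->D->R'->H->plug->A
Char 10 ('H'): step: R->2, L=7; H->plug->A->R->E->L->H->refl->E->L'->B->R'->B->plug->F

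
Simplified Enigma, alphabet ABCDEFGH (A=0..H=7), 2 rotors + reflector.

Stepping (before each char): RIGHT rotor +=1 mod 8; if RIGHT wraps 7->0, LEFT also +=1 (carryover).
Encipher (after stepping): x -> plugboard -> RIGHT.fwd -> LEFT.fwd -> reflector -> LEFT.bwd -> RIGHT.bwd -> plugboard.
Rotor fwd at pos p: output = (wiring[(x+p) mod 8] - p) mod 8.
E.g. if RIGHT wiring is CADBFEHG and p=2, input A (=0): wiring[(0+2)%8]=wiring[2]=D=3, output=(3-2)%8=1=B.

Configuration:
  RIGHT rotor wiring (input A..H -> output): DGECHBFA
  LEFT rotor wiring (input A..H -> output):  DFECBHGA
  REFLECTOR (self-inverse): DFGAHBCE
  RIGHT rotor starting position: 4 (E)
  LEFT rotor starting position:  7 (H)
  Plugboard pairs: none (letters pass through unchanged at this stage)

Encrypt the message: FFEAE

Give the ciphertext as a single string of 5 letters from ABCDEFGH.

Answer: EEFBG

Derivation:
Char 1 ('F'): step: R->5, L=7; F->plug->F->R->H->L->H->refl->E->L'->B->R'->E->plug->E
Char 2 ('F'): step: R->6, L=7; F->plug->F->R->E->L->D->refl->A->L'->G->R'->E->plug->E
Char 3 ('E'): step: R->7, L=7; E->plug->E->R->D->L->F->refl->B->L'->A->R'->F->plug->F
Char 4 ('A'): step: R->0, L->0 (L advanced); A->plug->A->R->D->L->C->refl->G->L'->G->R'->B->plug->B
Char 5 ('E'): step: R->1, L=0; E->plug->E->R->A->L->D->refl->A->L'->H->R'->G->plug->G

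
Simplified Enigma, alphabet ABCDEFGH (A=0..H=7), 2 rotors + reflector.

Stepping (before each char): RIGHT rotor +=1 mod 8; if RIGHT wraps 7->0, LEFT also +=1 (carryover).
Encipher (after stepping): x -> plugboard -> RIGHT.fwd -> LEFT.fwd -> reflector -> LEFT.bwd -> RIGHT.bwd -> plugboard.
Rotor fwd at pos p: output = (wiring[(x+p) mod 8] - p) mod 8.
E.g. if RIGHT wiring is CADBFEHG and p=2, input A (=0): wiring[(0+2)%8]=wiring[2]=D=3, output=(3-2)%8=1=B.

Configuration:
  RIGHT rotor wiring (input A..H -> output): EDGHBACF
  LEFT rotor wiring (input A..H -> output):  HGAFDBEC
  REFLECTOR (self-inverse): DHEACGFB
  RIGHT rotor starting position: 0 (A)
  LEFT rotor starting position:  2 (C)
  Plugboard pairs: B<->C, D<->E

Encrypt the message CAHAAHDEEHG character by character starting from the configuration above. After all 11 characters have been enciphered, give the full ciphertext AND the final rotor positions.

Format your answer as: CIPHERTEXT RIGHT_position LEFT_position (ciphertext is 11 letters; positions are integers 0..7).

Char 1 ('C'): step: R->1, L=2; C->plug->B->R->F->L->A->refl->D->L'->B->R'->F->plug->F
Char 2 ('A'): step: R->2, L=2; A->plug->A->R->E->L->C->refl->E->L'->H->R'->C->plug->B
Char 3 ('H'): step: R->3, L=2; H->plug->H->R->D->L->H->refl->B->L'->C->R'->E->plug->D
Char 4 ('A'): step: R->4, L=2; A->plug->A->R->F->L->A->refl->D->L'->B->R'->D->plug->E
Char 5 ('A'): step: R->5, L=2; A->plug->A->R->D->L->H->refl->B->L'->C->R'->G->plug->G
Char 6 ('H'): step: R->6, L=2; H->plug->H->R->C->L->B->refl->H->L'->D->R'->G->plug->G
Char 7 ('D'): step: R->7, L=2; D->plug->E->R->A->L->G->refl->F->L'->G->R'->A->plug->A
Char 8 ('E'): step: R->0, L->3 (L advanced); E->plug->D->R->H->L->F->refl->G->L'->C->R'->G->plug->G
Char 9 ('E'): step: R->1, L=3; E->plug->D->R->A->L->C->refl->E->L'->F->R'->B->plug->C
Char 10 ('H'): step: R->2, L=3; H->plug->H->R->B->L->A->refl->D->L'->G->R'->D->plug->E
Char 11 ('G'): step: R->3, L=3; G->plug->G->R->A->L->C->refl->E->L'->F->R'->C->plug->B
Final: ciphertext=FBDEGGAGCEB, RIGHT=3, LEFT=3

Answer: FBDEGGAGCEB 3 3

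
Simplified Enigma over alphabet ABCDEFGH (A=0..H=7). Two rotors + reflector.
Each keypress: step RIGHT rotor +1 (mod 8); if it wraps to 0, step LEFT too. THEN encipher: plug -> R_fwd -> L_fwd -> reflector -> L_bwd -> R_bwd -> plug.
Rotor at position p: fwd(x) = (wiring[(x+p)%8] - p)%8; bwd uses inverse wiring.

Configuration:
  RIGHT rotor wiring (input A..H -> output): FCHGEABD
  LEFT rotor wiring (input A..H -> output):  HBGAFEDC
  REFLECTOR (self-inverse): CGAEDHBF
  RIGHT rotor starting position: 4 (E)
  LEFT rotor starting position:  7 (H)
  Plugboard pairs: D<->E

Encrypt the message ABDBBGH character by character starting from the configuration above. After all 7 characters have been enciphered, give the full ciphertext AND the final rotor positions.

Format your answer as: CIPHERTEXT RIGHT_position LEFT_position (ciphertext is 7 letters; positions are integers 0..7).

Char 1 ('A'): step: R->5, L=7; A->plug->A->R->D->L->H->refl->F->L'->G->R'->C->plug->C
Char 2 ('B'): step: R->6, L=7; B->plug->B->R->F->L->G->refl->B->L'->E->R'->D->plug->E
Char 3 ('D'): step: R->7, L=7; D->plug->E->R->H->L->E->refl->D->L'->A->R'->D->plug->E
Char 4 ('B'): step: R->0, L->0 (L advanced); B->plug->B->R->C->L->G->refl->B->L'->B->R'->G->plug->G
Char 5 ('B'): step: R->1, L=0; B->plug->B->R->G->L->D->refl->E->L'->F->R'->C->plug->C
Char 6 ('G'): step: R->2, L=0; G->plug->G->R->D->L->A->refl->C->L'->H->R'->E->plug->D
Char 7 ('H'): step: R->3, L=0; H->plug->H->R->E->L->F->refl->H->L'->A->R'->E->plug->D
Final: ciphertext=CEEGCDD, RIGHT=3, LEFT=0

Answer: CEEGCDD 3 0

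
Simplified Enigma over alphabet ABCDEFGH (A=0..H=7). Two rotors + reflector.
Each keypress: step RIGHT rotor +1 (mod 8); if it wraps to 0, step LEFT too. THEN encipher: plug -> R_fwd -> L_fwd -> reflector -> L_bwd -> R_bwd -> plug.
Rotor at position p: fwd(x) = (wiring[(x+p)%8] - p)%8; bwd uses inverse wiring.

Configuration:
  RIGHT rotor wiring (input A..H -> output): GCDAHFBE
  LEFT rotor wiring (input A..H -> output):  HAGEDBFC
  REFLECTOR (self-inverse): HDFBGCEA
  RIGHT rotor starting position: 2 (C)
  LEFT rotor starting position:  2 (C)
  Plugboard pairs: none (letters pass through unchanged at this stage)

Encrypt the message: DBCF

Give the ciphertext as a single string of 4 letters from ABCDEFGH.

Answer: EFAD

Derivation:
Char 1 ('D'): step: R->3, L=2; D->plug->D->R->G->L->F->refl->C->L'->B->R'->E->plug->E
Char 2 ('B'): step: R->4, L=2; B->plug->B->R->B->L->C->refl->F->L'->G->R'->F->plug->F
Char 3 ('C'): step: R->5, L=2; C->plug->C->R->H->L->G->refl->E->L'->A->R'->A->plug->A
Char 4 ('F'): step: R->6, L=2; F->plug->F->R->C->L->B->refl->D->L'->E->R'->D->plug->D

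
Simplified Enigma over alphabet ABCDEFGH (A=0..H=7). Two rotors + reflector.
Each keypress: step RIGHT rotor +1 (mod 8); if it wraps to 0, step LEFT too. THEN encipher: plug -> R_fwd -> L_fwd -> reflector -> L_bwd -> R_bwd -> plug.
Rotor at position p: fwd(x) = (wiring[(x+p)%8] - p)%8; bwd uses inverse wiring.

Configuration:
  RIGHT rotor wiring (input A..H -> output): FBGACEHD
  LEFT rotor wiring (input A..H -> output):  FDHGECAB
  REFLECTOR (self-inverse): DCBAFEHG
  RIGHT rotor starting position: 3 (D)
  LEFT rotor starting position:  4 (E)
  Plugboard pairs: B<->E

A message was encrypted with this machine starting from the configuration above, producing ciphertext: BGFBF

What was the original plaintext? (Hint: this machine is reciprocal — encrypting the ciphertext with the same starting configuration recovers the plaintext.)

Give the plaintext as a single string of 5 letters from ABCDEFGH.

Char 1 ('B'): step: R->4, L=4; B->plug->E->R->B->L->G->refl->H->L'->F->R'->F->plug->F
Char 2 ('G'): step: R->5, L=4; G->plug->G->R->D->L->F->refl->E->L'->C->R'->B->plug->E
Char 3 ('F'): step: R->6, L=4; F->plug->F->R->C->L->E->refl->F->L'->D->R'->D->plug->D
Char 4 ('B'): step: R->7, L=4; B->plug->E->R->B->L->G->refl->H->L'->F->R'->G->plug->G
Char 5 ('F'): step: R->0, L->5 (L advanced); F->plug->F->R->E->L->G->refl->H->L'->H->R'->G->plug->G

Answer: FEDGG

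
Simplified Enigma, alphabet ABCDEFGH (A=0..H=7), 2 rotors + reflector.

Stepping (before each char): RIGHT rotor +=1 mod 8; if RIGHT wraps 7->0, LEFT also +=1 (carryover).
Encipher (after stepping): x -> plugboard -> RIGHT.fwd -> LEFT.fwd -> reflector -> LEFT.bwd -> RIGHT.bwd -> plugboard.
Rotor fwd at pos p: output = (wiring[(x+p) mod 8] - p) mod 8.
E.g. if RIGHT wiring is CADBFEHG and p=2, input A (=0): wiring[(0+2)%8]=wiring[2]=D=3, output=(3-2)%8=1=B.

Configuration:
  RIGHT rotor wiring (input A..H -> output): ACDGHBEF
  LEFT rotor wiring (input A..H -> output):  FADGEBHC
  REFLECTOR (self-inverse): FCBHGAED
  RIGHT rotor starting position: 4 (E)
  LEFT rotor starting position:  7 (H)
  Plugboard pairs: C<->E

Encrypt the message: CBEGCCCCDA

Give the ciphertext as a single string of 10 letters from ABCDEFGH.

Answer: BCBEAGEAAE

Derivation:
Char 1 ('C'): step: R->5, L=7; C->plug->E->R->F->L->F->refl->A->L'->H->R'->B->plug->B
Char 2 ('B'): step: R->6, L=7; B->plug->B->R->H->L->A->refl->F->L'->F->R'->E->plug->C
Char 3 ('E'): step: R->7, L=7; E->plug->C->R->D->L->E->refl->G->L'->B->R'->B->plug->B
Char 4 ('G'): step: R->0, L->0 (L advanced); G->plug->G->R->E->L->E->refl->G->L'->D->R'->C->plug->E
Char 5 ('C'): step: R->1, L=0; C->plug->E->R->A->L->F->refl->A->L'->B->R'->A->plug->A
Char 6 ('C'): step: R->2, L=0; C->plug->E->R->C->L->D->refl->H->L'->G->R'->G->plug->G
Char 7 ('C'): step: R->3, L=0; C->plug->E->R->C->L->D->refl->H->L'->G->R'->C->plug->E
Char 8 ('C'): step: R->4, L=0; C->plug->E->R->E->L->E->refl->G->L'->D->R'->A->plug->A
Char 9 ('D'): step: R->5, L=0; D->plug->D->R->D->L->G->refl->E->L'->E->R'->A->plug->A
Char 10 ('A'): step: R->6, L=0; A->plug->A->R->G->L->H->refl->D->L'->C->R'->C->plug->E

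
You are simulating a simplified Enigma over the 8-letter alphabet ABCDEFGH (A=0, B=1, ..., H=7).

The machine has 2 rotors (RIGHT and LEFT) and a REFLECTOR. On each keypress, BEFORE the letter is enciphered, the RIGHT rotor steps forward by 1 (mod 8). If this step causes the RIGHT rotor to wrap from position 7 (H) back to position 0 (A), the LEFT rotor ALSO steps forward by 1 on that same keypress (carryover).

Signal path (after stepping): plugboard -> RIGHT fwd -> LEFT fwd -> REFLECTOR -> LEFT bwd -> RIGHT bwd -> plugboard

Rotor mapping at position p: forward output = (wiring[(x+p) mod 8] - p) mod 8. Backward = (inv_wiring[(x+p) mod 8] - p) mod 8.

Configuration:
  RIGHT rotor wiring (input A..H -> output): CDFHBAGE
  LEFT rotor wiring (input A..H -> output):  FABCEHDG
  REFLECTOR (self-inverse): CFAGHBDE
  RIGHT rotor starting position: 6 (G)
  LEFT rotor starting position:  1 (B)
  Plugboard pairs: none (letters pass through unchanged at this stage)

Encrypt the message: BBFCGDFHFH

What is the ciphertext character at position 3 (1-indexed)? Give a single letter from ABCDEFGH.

Char 1 ('B'): step: R->7, L=1; B->plug->B->R->D->L->D->refl->G->L'->E->R'->C->plug->C
Char 2 ('B'): step: R->0, L->2 (L advanced); B->plug->B->R->D->L->F->refl->B->L'->E->R'->H->plug->H
Char 3 ('F'): step: R->1, L=2; F->plug->F->R->F->L->E->refl->H->L'->A->R'->D->plug->D

D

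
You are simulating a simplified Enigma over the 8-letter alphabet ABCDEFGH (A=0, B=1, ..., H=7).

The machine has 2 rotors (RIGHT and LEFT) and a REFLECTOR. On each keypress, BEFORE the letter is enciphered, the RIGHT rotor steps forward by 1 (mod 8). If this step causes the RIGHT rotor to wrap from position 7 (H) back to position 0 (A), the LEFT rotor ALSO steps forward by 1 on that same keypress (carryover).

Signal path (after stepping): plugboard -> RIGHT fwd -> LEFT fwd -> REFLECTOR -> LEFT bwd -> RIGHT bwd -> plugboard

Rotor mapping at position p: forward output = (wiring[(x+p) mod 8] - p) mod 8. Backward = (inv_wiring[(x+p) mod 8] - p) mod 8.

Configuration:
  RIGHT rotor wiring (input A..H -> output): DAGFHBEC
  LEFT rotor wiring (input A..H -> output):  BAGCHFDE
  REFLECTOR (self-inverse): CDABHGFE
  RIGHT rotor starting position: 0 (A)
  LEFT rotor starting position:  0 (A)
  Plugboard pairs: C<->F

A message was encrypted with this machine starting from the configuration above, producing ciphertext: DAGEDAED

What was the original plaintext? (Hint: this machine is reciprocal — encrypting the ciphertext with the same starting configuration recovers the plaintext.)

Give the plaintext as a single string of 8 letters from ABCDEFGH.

Char 1 ('D'): step: R->1, L=0; D->plug->D->R->G->L->D->refl->B->L'->A->R'->E->plug->E
Char 2 ('A'): step: R->2, L=0; A->plug->A->R->E->L->H->refl->E->L'->H->R'->D->plug->D
Char 3 ('G'): step: R->3, L=0; G->plug->G->R->F->L->F->refl->G->L'->C->R'->A->plug->A
Char 4 ('E'): step: R->4, L=0; E->plug->E->R->H->L->E->refl->H->L'->E->R'->F->plug->C
Char 5 ('D'): step: R->5, L=0; D->plug->D->R->G->L->D->refl->B->L'->A->R'->G->plug->G
Char 6 ('A'): step: R->6, L=0; A->plug->A->R->G->L->D->refl->B->L'->A->R'->E->plug->E
Char 7 ('E'): step: R->7, L=0; E->plug->E->R->G->L->D->refl->B->L'->A->R'->F->plug->C
Char 8 ('D'): step: R->0, L->1 (L advanced); D->plug->D->R->F->L->C->refl->A->L'->H->R'->E->plug->E

Answer: EDACGECE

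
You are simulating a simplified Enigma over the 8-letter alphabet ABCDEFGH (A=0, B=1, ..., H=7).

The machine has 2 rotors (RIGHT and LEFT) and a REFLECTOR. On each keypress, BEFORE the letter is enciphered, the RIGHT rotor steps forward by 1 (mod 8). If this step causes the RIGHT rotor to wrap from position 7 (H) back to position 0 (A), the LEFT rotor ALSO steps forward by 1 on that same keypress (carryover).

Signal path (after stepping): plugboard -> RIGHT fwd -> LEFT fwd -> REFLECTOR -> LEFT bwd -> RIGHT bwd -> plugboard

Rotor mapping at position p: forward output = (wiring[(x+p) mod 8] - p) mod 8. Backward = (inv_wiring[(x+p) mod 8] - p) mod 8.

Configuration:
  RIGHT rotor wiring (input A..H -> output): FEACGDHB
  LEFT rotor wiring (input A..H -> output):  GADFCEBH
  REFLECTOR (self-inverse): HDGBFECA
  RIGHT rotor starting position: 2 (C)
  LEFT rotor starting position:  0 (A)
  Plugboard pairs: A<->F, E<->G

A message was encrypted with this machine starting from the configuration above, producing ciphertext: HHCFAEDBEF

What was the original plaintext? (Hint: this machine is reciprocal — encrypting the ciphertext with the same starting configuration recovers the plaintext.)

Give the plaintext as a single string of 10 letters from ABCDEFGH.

Answer: BFDCDDEGGB

Derivation:
Char 1 ('H'): step: R->3, L=0; H->plug->H->R->F->L->E->refl->F->L'->D->R'->B->plug->B
Char 2 ('H'): step: R->4, L=0; H->plug->H->R->G->L->B->refl->D->L'->C->R'->A->plug->F
Char 3 ('C'): step: R->5, L=0; C->plug->C->R->E->L->C->refl->G->L'->A->R'->D->plug->D
Char 4 ('F'): step: R->6, L=0; F->plug->A->R->B->L->A->refl->H->L'->H->R'->C->plug->C
Char 5 ('A'): step: R->7, L=0; A->plug->F->R->H->L->H->refl->A->L'->B->R'->D->plug->D
Char 6 ('E'): step: R->0, L->1 (L advanced); E->plug->G->R->H->L->F->refl->E->L'->C->R'->D->plug->D
Char 7 ('D'): step: R->1, L=1; D->plug->D->R->F->L->A->refl->H->L'->A->R'->G->plug->E
Char 8 ('B'): step: R->2, L=1; B->plug->B->R->A->L->H->refl->A->L'->F->R'->E->plug->G
Char 9 ('E'): step: R->3, L=1; E->plug->G->R->B->L->C->refl->G->L'->G->R'->E->plug->G
Char 10 ('F'): step: R->4, L=1; F->plug->A->R->C->L->E->refl->F->L'->H->R'->B->plug->B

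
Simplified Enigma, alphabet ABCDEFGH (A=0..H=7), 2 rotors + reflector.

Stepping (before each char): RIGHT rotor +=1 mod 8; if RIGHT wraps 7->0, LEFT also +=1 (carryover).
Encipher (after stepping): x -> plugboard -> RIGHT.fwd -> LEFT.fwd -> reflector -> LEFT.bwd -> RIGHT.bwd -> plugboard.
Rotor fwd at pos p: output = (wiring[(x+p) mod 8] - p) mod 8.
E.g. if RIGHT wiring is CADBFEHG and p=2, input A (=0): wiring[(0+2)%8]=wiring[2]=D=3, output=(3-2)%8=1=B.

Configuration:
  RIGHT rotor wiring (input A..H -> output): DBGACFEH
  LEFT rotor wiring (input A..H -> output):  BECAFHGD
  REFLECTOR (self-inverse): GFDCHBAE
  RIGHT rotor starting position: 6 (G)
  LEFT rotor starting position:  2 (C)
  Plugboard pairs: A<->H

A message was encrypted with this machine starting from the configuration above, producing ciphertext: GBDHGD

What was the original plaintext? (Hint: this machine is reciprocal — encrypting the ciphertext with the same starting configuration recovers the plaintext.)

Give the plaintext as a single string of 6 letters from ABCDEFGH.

Answer: BHFFFB

Derivation:
Char 1 ('G'): step: R->7, L=2; G->plug->G->R->G->L->H->refl->E->L'->E->R'->B->plug->B
Char 2 ('B'): step: R->0, L->3 (L advanced); B->plug->B->R->B->L->C->refl->D->L'->D->R'->A->plug->H
Char 3 ('D'): step: R->1, L=3; D->plug->D->R->B->L->C->refl->D->L'->D->R'->F->plug->F
Char 4 ('H'): step: R->2, L=3; H->plug->A->R->E->L->A->refl->G->L'->F->R'->F->plug->F
Char 5 ('G'): step: R->3, L=3; G->plug->G->R->G->L->B->refl->F->L'->A->R'->F->plug->F
Char 6 ('D'): step: R->4, L=3; D->plug->D->R->D->L->D->refl->C->L'->B->R'->B->plug->B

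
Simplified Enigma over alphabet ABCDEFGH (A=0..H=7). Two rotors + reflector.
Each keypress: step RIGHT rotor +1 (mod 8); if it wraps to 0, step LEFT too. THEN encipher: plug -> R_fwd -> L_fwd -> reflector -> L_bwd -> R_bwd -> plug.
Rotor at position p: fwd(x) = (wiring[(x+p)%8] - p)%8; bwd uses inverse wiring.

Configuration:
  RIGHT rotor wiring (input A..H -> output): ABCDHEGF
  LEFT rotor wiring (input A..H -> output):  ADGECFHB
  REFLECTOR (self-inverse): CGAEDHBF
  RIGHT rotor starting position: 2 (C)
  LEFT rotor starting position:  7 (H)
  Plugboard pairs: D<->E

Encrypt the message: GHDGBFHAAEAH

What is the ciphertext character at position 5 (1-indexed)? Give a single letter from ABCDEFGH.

Char 1 ('G'): step: R->3, L=7; G->plug->G->R->G->L->G->refl->B->L'->B->R'->C->plug->C
Char 2 ('H'): step: R->4, L=7; H->plug->H->R->H->L->A->refl->C->L'->A->R'->B->plug->B
Char 3 ('D'): step: R->5, L=7; D->plug->E->R->E->L->F->refl->H->L'->D->R'->D->plug->E
Char 4 ('G'): step: R->6, L=7; G->plug->G->R->B->L->B->refl->G->L'->G->R'->H->plug->H
Char 5 ('B'): step: R->7, L=7; B->plug->B->R->B->L->B->refl->G->L'->G->R'->A->plug->A

A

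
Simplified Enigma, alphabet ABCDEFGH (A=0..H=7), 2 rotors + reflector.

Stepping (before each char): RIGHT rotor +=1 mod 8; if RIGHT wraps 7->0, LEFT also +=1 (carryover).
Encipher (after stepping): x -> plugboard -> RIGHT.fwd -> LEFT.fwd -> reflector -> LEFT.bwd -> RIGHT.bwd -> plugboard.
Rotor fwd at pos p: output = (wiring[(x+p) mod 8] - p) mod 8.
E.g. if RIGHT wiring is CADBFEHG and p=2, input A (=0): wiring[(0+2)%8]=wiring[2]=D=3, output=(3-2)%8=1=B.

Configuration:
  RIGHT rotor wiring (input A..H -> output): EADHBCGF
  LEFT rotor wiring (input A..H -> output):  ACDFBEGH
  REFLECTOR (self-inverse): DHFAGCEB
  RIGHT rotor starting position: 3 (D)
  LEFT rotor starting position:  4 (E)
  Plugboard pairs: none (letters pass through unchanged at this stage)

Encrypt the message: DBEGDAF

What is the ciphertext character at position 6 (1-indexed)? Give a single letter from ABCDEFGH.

Char 1 ('D'): step: R->4, L=4; D->plug->D->R->B->L->A->refl->D->L'->D->R'->H->plug->H
Char 2 ('B'): step: R->5, L=4; B->plug->B->R->B->L->A->refl->D->L'->D->R'->E->plug->E
Char 3 ('E'): step: R->6, L=4; E->plug->E->R->F->L->G->refl->E->L'->E->R'->H->plug->H
Char 4 ('G'): step: R->7, L=4; G->plug->G->R->D->L->D->refl->A->L'->B->R'->C->plug->C
Char 5 ('D'): step: R->0, L->5 (L advanced); D->plug->D->R->H->L->E->refl->G->L'->F->R'->H->plug->H
Char 6 ('A'): step: R->1, L=5; A->plug->A->R->H->L->E->refl->G->L'->F->R'->F->plug->F

F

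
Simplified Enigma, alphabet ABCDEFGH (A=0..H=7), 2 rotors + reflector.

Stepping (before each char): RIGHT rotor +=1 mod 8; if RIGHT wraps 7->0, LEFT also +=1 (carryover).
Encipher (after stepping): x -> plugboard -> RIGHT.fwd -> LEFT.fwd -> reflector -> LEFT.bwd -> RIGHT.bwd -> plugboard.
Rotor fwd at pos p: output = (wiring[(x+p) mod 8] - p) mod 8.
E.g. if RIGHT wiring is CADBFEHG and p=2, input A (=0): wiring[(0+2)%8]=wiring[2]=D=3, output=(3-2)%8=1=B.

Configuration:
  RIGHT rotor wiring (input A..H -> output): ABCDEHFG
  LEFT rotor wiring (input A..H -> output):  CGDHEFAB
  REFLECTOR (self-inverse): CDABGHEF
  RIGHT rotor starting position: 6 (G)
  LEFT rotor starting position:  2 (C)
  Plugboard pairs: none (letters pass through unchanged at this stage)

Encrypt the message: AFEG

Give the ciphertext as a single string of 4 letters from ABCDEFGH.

Char 1 ('A'): step: R->7, L=2; A->plug->A->R->H->L->E->refl->G->L'->E->R'->E->plug->E
Char 2 ('F'): step: R->0, L->3 (L advanced); F->plug->F->R->H->L->A->refl->C->L'->C->R'->C->plug->C
Char 3 ('E'): step: R->1, L=3; E->plug->E->R->G->L->D->refl->B->L'->B->R'->B->plug->B
Char 4 ('G'): step: R->2, L=3; G->plug->G->R->G->L->D->refl->B->L'->B->R'->B->plug->B

Answer: ECBB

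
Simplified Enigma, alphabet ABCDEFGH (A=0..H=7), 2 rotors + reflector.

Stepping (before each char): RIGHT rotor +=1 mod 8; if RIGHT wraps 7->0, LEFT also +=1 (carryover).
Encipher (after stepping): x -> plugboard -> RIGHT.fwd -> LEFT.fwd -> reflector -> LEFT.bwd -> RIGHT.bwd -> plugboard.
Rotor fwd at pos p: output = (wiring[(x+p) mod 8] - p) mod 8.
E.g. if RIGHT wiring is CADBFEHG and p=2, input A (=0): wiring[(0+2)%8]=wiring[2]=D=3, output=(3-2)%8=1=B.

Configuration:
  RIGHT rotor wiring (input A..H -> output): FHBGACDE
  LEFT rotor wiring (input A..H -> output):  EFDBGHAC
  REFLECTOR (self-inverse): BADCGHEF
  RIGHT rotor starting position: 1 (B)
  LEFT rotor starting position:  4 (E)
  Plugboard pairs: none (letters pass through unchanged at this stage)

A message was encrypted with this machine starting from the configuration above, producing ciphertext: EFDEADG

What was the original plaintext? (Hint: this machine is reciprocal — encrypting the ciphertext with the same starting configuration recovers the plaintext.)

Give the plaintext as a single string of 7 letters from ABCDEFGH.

Char 1 ('E'): step: R->2, L=4; E->plug->E->R->B->L->D->refl->C->L'->A->R'->D->plug->D
Char 2 ('F'): step: R->3, L=4; F->plug->F->R->C->L->E->refl->G->L'->D->R'->A->plug->A
Char 3 ('D'): step: R->4, L=4; D->plug->D->R->A->L->C->refl->D->L'->B->R'->E->plug->E
Char 4 ('E'): step: R->5, L=4; E->plug->E->R->C->L->E->refl->G->L'->D->R'->H->plug->H
Char 5 ('A'): step: R->6, L=4; A->plug->A->R->F->L->B->refl->A->L'->E->R'->H->plug->H
Char 6 ('D'): step: R->7, L=4; D->plug->D->R->C->L->E->refl->G->L'->D->R'->G->plug->G
Char 7 ('G'): step: R->0, L->5 (L advanced); G->plug->G->R->D->L->H->refl->F->L'->C->R'->F->plug->F

Answer: DAEHHGF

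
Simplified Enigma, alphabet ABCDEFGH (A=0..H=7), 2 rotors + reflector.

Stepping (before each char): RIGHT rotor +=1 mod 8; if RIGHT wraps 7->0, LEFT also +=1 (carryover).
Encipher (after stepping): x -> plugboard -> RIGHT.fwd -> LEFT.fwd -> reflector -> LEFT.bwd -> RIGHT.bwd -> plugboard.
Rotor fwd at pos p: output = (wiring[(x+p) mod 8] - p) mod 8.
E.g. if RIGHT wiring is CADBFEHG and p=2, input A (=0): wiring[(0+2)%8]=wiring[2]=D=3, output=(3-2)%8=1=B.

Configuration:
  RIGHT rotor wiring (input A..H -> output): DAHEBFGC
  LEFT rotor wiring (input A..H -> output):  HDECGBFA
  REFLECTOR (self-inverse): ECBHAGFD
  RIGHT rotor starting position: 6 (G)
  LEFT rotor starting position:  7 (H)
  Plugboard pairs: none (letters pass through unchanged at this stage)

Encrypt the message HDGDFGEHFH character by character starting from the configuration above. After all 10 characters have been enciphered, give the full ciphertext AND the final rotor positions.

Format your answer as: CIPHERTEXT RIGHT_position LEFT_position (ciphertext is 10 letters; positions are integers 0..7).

Char 1 ('H'): step: R->7, L=7; H->plug->H->R->H->L->G->refl->F->L'->D->R'->A->plug->A
Char 2 ('D'): step: R->0, L->0 (L advanced); D->plug->D->R->E->L->G->refl->F->L'->G->R'->G->plug->G
Char 3 ('G'): step: R->1, L=0; G->plug->G->R->B->L->D->refl->H->L'->A->R'->D->plug->D
Char 4 ('D'): step: R->2, L=0; D->plug->D->R->D->L->C->refl->B->L'->F->R'->A->plug->A
Char 5 ('F'): step: R->3, L=0; F->plug->F->R->A->L->H->refl->D->L'->B->R'->A->plug->A
Char 6 ('G'): step: R->4, L=0; G->plug->G->R->D->L->C->refl->B->L'->F->R'->A->plug->A
Char 7 ('E'): step: R->5, L=0; E->plug->E->R->D->L->C->refl->B->L'->F->R'->C->plug->C
Char 8 ('H'): step: R->6, L=0; H->plug->H->R->H->L->A->refl->E->L'->C->R'->D->plug->D
Char 9 ('F'): step: R->7, L=0; F->plug->F->R->C->L->E->refl->A->L'->H->R'->H->plug->H
Char 10 ('H'): step: R->0, L->1 (L advanced); H->plug->H->R->C->L->B->refl->C->L'->A->R'->B->plug->B
Final: ciphertext=AGDAAACDHB, RIGHT=0, LEFT=1

Answer: AGDAAACDHB 0 1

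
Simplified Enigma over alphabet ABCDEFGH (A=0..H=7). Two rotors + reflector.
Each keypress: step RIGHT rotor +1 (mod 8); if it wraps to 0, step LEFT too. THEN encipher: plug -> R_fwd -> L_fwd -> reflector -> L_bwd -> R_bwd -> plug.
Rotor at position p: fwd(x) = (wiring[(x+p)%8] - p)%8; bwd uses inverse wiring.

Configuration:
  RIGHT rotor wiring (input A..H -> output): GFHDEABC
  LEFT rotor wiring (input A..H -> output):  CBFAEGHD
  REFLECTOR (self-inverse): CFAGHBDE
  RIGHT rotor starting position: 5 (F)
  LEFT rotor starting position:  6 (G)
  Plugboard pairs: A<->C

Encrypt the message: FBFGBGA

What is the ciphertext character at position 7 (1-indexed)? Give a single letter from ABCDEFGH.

Char 1 ('F'): step: R->6, L=6; F->plug->F->R->F->L->C->refl->A->L'->H->R'->D->plug->D
Char 2 ('B'): step: R->7, L=6; B->plug->B->R->H->L->A->refl->C->L'->F->R'->F->plug->F
Char 3 ('F'): step: R->0, L->7 (L advanced); F->plug->F->R->A->L->E->refl->H->L'->G->R'->A->plug->C
Char 4 ('G'): step: R->1, L=7; G->plug->G->R->B->L->D->refl->G->L'->D->R'->D->plug->D
Char 5 ('B'): step: R->2, L=7; B->plug->B->R->B->L->D->refl->G->L'->D->R'->H->plug->H
Char 6 ('G'): step: R->3, L=7; G->plug->G->R->C->L->C->refl->A->L'->H->R'->E->plug->E
Char 7 ('A'): step: R->4, L=7; A->plug->C->R->F->L->F->refl->B->L'->E->R'->B->plug->B

B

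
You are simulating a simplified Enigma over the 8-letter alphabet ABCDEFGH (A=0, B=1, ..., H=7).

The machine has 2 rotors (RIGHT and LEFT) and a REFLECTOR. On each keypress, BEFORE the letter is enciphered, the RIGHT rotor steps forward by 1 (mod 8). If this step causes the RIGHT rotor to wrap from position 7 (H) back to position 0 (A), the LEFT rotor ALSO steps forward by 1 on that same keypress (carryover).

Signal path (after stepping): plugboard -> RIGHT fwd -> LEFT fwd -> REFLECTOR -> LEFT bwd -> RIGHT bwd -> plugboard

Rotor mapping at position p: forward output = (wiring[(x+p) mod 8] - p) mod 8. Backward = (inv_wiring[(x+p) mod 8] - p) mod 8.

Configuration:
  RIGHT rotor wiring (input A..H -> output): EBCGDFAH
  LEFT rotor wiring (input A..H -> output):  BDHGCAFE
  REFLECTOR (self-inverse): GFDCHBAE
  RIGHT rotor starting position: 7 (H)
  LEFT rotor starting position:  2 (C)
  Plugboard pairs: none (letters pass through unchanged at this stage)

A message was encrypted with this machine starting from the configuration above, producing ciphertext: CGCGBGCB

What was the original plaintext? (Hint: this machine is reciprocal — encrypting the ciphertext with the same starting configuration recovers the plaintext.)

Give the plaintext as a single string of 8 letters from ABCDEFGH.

Char 1 ('C'): step: R->0, L->3 (L advanced); C->plug->C->R->C->L->F->refl->B->L'->E->R'->A->plug->A
Char 2 ('G'): step: R->1, L=3; G->plug->G->R->G->L->A->refl->G->L'->F->R'->C->plug->C
Char 3 ('C'): step: R->2, L=3; C->plug->C->R->B->L->H->refl->E->L'->H->R'->H->plug->H
Char 4 ('G'): step: R->3, L=3; G->plug->G->R->G->L->A->refl->G->L'->F->R'->D->plug->D
Char 5 ('B'): step: R->4, L=3; B->plug->B->R->B->L->H->refl->E->L'->H->R'->A->plug->A
Char 6 ('G'): step: R->5, L=3; G->plug->G->R->B->L->H->refl->E->L'->H->R'->D->plug->D
Char 7 ('C'): step: R->6, L=3; C->plug->C->R->G->L->A->refl->G->L'->F->R'->G->plug->G
Char 8 ('B'): step: R->7, L=3; B->plug->B->R->F->L->G->refl->A->L'->G->R'->G->plug->G

Answer: ACHDADGG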